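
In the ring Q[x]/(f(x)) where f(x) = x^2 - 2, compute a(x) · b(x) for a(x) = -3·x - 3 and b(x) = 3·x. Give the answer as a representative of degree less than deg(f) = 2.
a · b ≡ -9·x - 18 (mod f(x))

First multiply in Q[x] without reducing: a · b = -9·x^2 - 9·x. Now divide by f(x) = x^2 - 2, eliminating the leading term at each step:
  leading term -9·x^2: subtract (-9)·f(x) = 18 - 9·x^2, leaving -9·x - 18
The degree is now < 2, so this is the remainder. Hence a · b ≡ -9·x - 18 in Q[x]/(f).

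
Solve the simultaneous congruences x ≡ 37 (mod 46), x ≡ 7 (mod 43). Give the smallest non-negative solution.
The moduli 46, 43 are pairwise coprime, so by the CRT there is a unique solution mod 46·43 = 1978.
Solve by successive substitution. Start with x ≡ 37 (mod 46).
  Combine with x ≡ 7 (mod 43): write x = 37 + 46·t and require 37 + 46·t ≡ 7 (mod 43), i.e. 46·t ≡ 7 − 37 ≡ 13 (mod 43). Since 46^(−1) ≡ 29 (mod 43) (46 ≡ 3 (mod 43)), t ≡ 29·13 ≡ 33 (mod 43). So x ≡ 37 + 46·33 = 1555 (mod 1978).
Unique solution in [0, 1978): x = 1555.

Final answer: x ≡ 1555 (mod 1978); the representative in [0, 1978) is 1555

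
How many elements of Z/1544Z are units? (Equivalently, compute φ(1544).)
Z/1544Z has φ(1544) = 768 units

An element a ∈ Z/1544Z is a unit iff gcd(a, 1544) = 1, so the number of units is φ(1544). φ is multiplicative, with φ(p^e) = p^e − p^(e−1). Factorise 1544 = 2^3 · 193. Then
  φ(1544) = (2^3 − 2^2) · (193 − 1) = 4 · 192 = 768.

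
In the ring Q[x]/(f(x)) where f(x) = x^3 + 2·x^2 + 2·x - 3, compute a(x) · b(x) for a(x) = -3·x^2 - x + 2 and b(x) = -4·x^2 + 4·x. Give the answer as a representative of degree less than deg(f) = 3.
First multiply in Q[x] without reducing: a · b = 12·x^4 - 8·x^3 - 12·x^2 + 8·x. Now divide by f(x) = x^3 + 2·x^2 + 2·x - 3, eliminating the leading term at each step:
  leading term 12·x^4: subtract (12·x)·f(x) = 12·x^4 + 24·x^3 + 24·x^2 - 36·x, leaving -32·x^3 - 36·x^2 + 44·x
  leading term -32·x^3: subtract (-32)·f(x) = -32·x^3 - 64·x^2 - 64·x + 96, leaving 28·x^2 + 108·x - 96
The degree is now < 3, so this is the remainder. Hence a · b ≡ 28·x^2 + 108·x - 96 in Q[x]/(f).

Final answer: a · b ≡ 28·x^2 + 108·x - 96 (mod f(x))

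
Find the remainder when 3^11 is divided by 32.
27

Use repeated squaring. Binary(11) = 1011. Walk through the bits of the exponent 11 left-to-right: at each bit after the leading one, square the running value, then multiply by 3 if the bit is 1 (always reducing mod 32):
  bit 1 = 1 (leading): start with 3.
  bit 2 = 0: square 3^2 = 9 (mod 32).
  bit 3 = 1: square 9^2 = 81 ≡ 17; bit is 1, so multiply 17·3 = 51 ≡ 19 (mod 32).
  bit 4 = 1: square 19^2 = 361 ≡ 9; bit is 1, so multiply 9·3 = 27 (mod 32).
Final value: 3^11 ≡ 27 (mod 32).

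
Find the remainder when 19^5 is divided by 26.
15

Use repeated squaring. Binary(5) = 101. Walk through the bits of the exponent 5 left-to-right: at each bit after the leading one, square the running value, then multiply by 19 if the bit is 1 (always reducing mod 26):
  bit 1 = 1 (leading): start with 19.
  bit 2 = 0: square 19^2 = 361 ≡ 23 (mod 26).
  bit 3 = 1: square 23^2 = 529 ≡ 9; bit is 1, so multiply 9·19 = 171 ≡ 15 (mod 26).
Final value: 19^5 ≡ 15 (mod 26).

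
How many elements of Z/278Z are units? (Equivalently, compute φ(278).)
Z/278Z has φ(278) = 138 units

An element a ∈ Z/278Z is a unit iff gcd(a, 278) = 1, so the number of units is φ(278). φ is multiplicative, with φ(p^e) = p^e − p^(e−1). Factorise 278 = 2 · 139. Then
  φ(278) = (2 − 1) · (139 − 1) = 1 · 138 = 138.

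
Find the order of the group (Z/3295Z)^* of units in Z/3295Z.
|(Z/3295Z)^*| = 2632

(Z/3295Z)^* consists of the classes a with gcd(a, 3295) = 1, so its order is φ(3295). φ is multiplicative, with φ(p^e) = p^e − p^(e−1). Factorise 3295 = 5 · 659. Then
  φ(3295) = (5 − 1) · (659 − 1) = 4 · 658 = 2632.
Thus |(Z/3295Z)^*| = 2632.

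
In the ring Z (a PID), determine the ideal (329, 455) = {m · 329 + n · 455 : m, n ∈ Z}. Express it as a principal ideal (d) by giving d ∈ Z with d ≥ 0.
(329, 455) = (7); d = 7

In the PID Z, (a, b) is generated by gcd(a, b). Compute gcd(455, 329) with the extended Euclidean algorithm, tracking rows (r, s, t) with s·455 + t·329 = r:
  row A: (455, 1, 0)   [1·455 + 0·329 = 455]
  row B: (329, 0, 1)   [0·455 + 1·329 = 329]
  455 = 1·329 + 126   → row C = row A − 1·row B = (126, 1, −1)   [check: 1·455 − 1·329 = 126]
  329 = 2·126 + 77   → row D = row B − 2·row C = (77, −2, 3)   [check: −2·455 + 3·329 = 77]
  126 = 1·77 + 49   → row E = row C − 1·row D = (49, 3, −4)   [check: 3·455 − 4·329 = 49]
  77 = 1·49 + 28   → row F = row D − 1·row E = (28, −5, 7)   [check: −5·455 + 7·329 = 28]
  49 = 1·28 + 21   → row G = row E − 1·row F = (21, 8, −11)   [check: 8·455 − 11·329 = 21]
  28 = 1·21 + 7   → row H = row F − 1·row G = (7, −13, 18)   [check: −13·455 + 18·329 = 7]
  21 = 3·7 + 0   → remainder 0, stop. gcd = 7 (last nonzero row H).
So gcd(329, 455) = 7, with Bézout identity −13·455 + 18·329 = 7. Containment (⊇): the Bézout identity exhibits 7 as an element of (329, 455), giving (7) ⊆ (329, 455). Containment (⊆): since 7 | 329 and 7 | 455 (329 = 7·47, 455 = 7·65), every Z-linear combination of 329 and 455 is divisible by 7, so (329, 455) ⊆ (7). Therefore (329, 455) = (7), d = 7.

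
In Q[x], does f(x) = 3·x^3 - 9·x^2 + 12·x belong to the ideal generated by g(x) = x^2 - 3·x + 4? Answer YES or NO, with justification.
YES

In Q[x] the ideal (g) consists of all multiples of g, so f ∈ (g) iff g | f, i.e. iff the remainder of f on division by g is 0. Divide f by g (g is monic, so eliminate the leading term of the running remainder at each step):
  leading term 3·x^3: subtract (3·x)·g(x) = 3·x^3 - 9·x^2 + 12·x, leaving 0
The remainder is 0, so f(x) = g(x) · h(x) with h(x) = 3·x. Hence g | f, i.e. f ∈ (g).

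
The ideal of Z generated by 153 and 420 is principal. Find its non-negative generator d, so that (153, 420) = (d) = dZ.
In the PID Z, (a, b) is generated by gcd(a, b). Compute gcd(420, 153) with the extended Euclidean algorithm, tracking rows (r, s, t) with s·420 + t·153 = r:
  row A: (420, 1, 0)   [1·420 + 0·153 = 420]
  row B: (153, 0, 1)   [0·420 + 1·153 = 153]
  420 = 2·153 + 114   → row C = row A − 2·row B = (114, 1, −2)   [check: 1·420 − 2·153 = 114]
  153 = 1·114 + 39   → row D = row B − 1·row C = (39, −1, 3)   [check: −1·420 + 3·153 = 39]
  114 = 2·39 + 36   → row E = row C − 2·row D = (36, 3, −8)   [check: 3·420 − 8·153 = 36]
  39 = 1·36 + 3   → row F = row D − 1·row E = (3, −4, 11)   [check: −4·420 + 11·153 = 3]
  36 = 12·3 + 0   → remainder 0, stop. gcd = 3 (last nonzero row F).
So gcd(153, 420) = 3, with Bézout identity −4·420 + 11·153 = 3. Containment (⊇): the Bézout identity exhibits 3 as an element of (153, 420), giving (3) ⊆ (153, 420). Containment (⊆): since 3 | 153 and 3 | 420 (153 = 3·51, 420 = 3·140), every Z-linear combination of 153 and 420 is divisible by 3, so (153, 420) ⊆ (3). Therefore (153, 420) = (3), d = 3.

Final answer: (153, 420) = (3); d = 3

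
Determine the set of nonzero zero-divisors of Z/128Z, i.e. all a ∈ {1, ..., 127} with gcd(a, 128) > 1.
An element a ∈ Z/128Z (with a ≠ 0) is a zero-divisor iff gcd(a, 128) > 1 (because a is a unit precisely when gcd(a, n) = 1, and in Z/nZ every nonzero, non-unit element is a zero-divisor). Scan a = 1, ..., 127 and keep those with gcd(a, 128) > 1:
  gcd(2, 128) = 2, gcd(4, 128) = 4, gcd(6, 128) = 2, gcd(8, 128) = 8, gcd(10, 128) = 2, gcd(12, 128) = 4, gcd(14, 128) = 2, gcd(16, 128) = 16, gcd(18, 128) = 2, gcd(20, 128) = 4, gcd(22, 128) = 2, gcd(24, 128) = 8, gcd(26, 128) = 2, gcd(28, 128) = 4, gcd(30, 128) = 2, gcd(32, 128) = 32, gcd(34, 128) = 2, gcd(36, 128) = 4, gcd(38, 128) = 2, gcd(40, 128) = 8, gcd(42, 128) = 2, gcd(44, 128) = 4, gcd(46, 128) = 2, gcd(48, 128) = 16, gcd(50, 128) = 2, gcd(52, 128) = 4, gcd(54, 128) = 2, gcd(56, 128) = 8, gcd(58, 128) = 2, gcd(60, 128) = 4, gcd(62, 128) = 2, gcd(64, 128) = 64, gcd(66, 128) = 2, gcd(68, 128) = 4, gcd(70, 128) = 2, gcd(72, 128) = 8, gcd(74, 128) = 2, gcd(76, 128) = 4, gcd(78, 128) = 2, gcd(80, 128) = 16, gcd(82, 128) = 2, gcd(84, 128) = 4, gcd(86, 128) = 2, gcd(88, 128) = 8, gcd(90, 128) = 2, gcd(92, 128) = 4, gcd(94, 128) = 2, gcd(96, 128) = 32, gcd(98, 128) = 2, gcd(100, 128) = 4, gcd(102, 128) = 2, gcd(104, 128) = 8, gcd(106, 128) = 2, gcd(108, 128) = 4, gcd(110, 128) = 2, gcd(112, 128) = 16, gcd(114, 128) = 2, gcd(116, 128) = 4, gcd(118, 128) = 2, gcd(120, 128) = 8, gcd(122, 128) = 2, gcd(124, 128) = 4, gcd(126, 128) = 2.
All other a ∈ {1, ..., 127} have gcd(a, 128) = 1 and are units. So the nonzero zero-divisors are exactly the 63 values of a appearing in this scan.

Final answer: nonzero zero-divisors of Z/128Z = {2, 4, 6, 8, 10, 12, 14, 16, 18, 20, 22, 24, 26, 28, 30, 32, 34, 36, 38, 40, 42, 44, 46, 48, 50, 52, 54, 56, 58, 60, 62, 64, 66, 68, 70, 72, 74, 76, 78, 80, 82, 84, 86, 88, 90, 92, 94, 96, 98, 100, 102, 104, 106, 108, 110, 112, 114, 116, 118, 120, 122, 124, 126}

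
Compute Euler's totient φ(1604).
φ is multiplicative, with φ(p^e) = p^e − p^(e−1). Factorise 1604 = 2^2 · 401. Then
  φ(1604) = (2^2 − 2^1) · (401 − 1) = 2 · 400 = 800.

Final answer: φ(1604) = 800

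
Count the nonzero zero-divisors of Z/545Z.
In Z/545Z each nonzero element is either a unit (gcd with 545 is 1) or a zero-divisor (gcd > 1). The number of units is φ(545): factorise 545 = 5 · 109, so φ(545) = (5 − 1) · (109 − 1) = 4 · 108 = 432. The nonzero elements number 545 − 1 = 544. Hence the nonzero zero-divisors number 544 − 432 = 112.

Final answer: Z/545Z has 112 nonzero zero-divisors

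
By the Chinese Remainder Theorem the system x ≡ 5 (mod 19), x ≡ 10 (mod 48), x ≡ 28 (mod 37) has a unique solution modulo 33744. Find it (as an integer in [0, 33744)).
The moduli 19, 48, 37 are pairwise coprime, so by the CRT there is a unique solution mod 19·48·37 = 33744.
Solve by successive substitution. Start with x ≡ 5 (mod 19).
  Combine with x ≡ 10 (mod 48): write x = 5 + 19·t and require 5 + 19·t ≡ 10 (mod 48), i.e. 19·t ≡ 10 − 5 ≡ 5 (mod 48). Since 19^(−1) ≡ 43 (mod 48), t ≡ 43·5 ≡ 23 (mod 48). So x ≡ 5 + 19·23 = 442 (mod 912).
  Combine with x ≡ 28 (mod 37): write x = 442 + 912·t and require 442 + 912·t ≡ 28 (mod 37), i.e. 912·t ≡ 28 − 442 ≡ 30 (mod 37). Since 912^(−1) ≡ 17 (mod 37) (912 ≡ 24 (mod 37)), t ≡ 17·30 ≡ 29 (mod 37). So x ≡ 442 + 912·29 = 26890 (mod 33744).
Unique solution in [0, 33744): x = 26890.

Final answer: x ≡ 26890 (mod 33744); the representative in [0, 33744) is 26890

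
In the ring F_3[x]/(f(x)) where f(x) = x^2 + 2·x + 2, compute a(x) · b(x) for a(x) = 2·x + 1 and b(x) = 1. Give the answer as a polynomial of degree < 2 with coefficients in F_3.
a · b ≡ 2·x + 1 (mod f(x))

Multiply as integer polynomials: a · b = 2·x + 1. Reducing coefficients mod 3: a · b ≡ 2·x + 1. This already has degree < 2, so no reduction by f is needed. Hence a · b ≡ 2·x + 1 in F_3[x]/(f).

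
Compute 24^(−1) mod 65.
Apply the extended Euclidean algorithm to (65, 24), tracking rows (r, s, t) with s·65 + t·24 = r. Each division r_prev = q·r_cur + r_new produces the new row as (previous row) − q·(current row):
  row A: (65, 1, 0)   [1·65 + 0·24 = 65]
  row B: (24, 0, 1)   [0·65 + 1·24 = 24]
  65 = 2·24 + 17   → row C = row A − 2·row B = (17, 1, −2)   [check: 1·65 − 2·24 = 17]
  24 = 1·17 + 7   → row D = row B − 1·row C = (7, −1, 3)   [check: −1·65 + 3·24 = 7]
  17 = 2·7 + 3   → row E = row C − 2·row D = (3, 3, −8)   [check: 3·65 − 8·24 = 3]
  7 = 2·3 + 1   → row F = row D − 2·row E = (1, −7, 19)   [check: −7·65 + 19·24 = 1]
  3 = 3·1 + 0   → remainder 0, stop. gcd = 1 (last nonzero row F).
The gcd is 1, so 24 is invertible mod 65. The last nonzero row gives −7·65 + 19·24 = 1, so t = 19. So 24^(−1) ≡ 19 (mod 65). Verify: 24 · 19 = 456 ≡ 1 (mod 65). ✓

Final answer: 24^(−1) ≡ 19 (mod 65)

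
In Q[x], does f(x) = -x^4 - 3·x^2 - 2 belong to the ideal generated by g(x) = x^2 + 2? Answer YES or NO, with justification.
In Q[x] the ideal (g) consists of all multiples of g, so f ∈ (g) iff g | f, i.e. iff the remainder of f on division by g is 0. Divide f by g (g is monic, so eliminate the leading term of the running remainder at each step):
  leading term -x^4: subtract (-x^2)·g(x) = -x^4 - 2·x^2, leaving -x^2 - 2
  leading term -x^2: subtract (-1)·g(x) = -x^2 - 2, leaving 0
The remainder is 0, so f(x) = g(x) · h(x) with h(x) = -x^2 - 1. Hence g | f, i.e. f ∈ (g).

Final answer: YES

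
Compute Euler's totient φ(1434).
φ(1434) = 476

φ is multiplicative, with φ(p^e) = p^e − p^(e−1). Factorise 1434 = 2 · 3 · 239. Then
  φ(1434) = (2 − 1) · (3 − 1) · (239 − 1) = 1 · 2 · 238 = 476.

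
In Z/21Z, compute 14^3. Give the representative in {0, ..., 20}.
Use repeated squaring. Binary(3) = 11. Walk through the bits of the exponent 3 left-to-right: at each bit after the leading one, square the running value, then multiply by 14 if the bit is 1 (always reducing mod 21):
  bit 1 = 1 (leading): start with 14.
  bit 2 = 1: square 14^2 = 196 ≡ 7; bit is 1, so multiply 7·14 = 98 ≡ 14 (mod 21).
Final value: 14^3 ≡ 14 (mod 21).

Final answer: 14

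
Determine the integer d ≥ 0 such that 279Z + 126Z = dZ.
(279, 126) = (9); d = 9

In the PID Z, (a, b) is generated by gcd(a, b). Compute gcd(279, 126) with the extended Euclidean algorithm, tracking rows (r, s, t) with s·279 + t·126 = r:
  row A: (279, 1, 0)   [1·279 + 0·126 = 279]
  row B: (126, 0, 1)   [0·279 + 1·126 = 126]
  279 = 2·126 + 27   → row C = row A − 2·row B = (27, 1, −2)   [check: 1·279 − 2·126 = 27]
  126 = 4·27 + 18   → row D = row B − 4·row C = (18, −4, 9)   [check: −4·279 + 9·126 = 18]
  27 = 1·18 + 9   → row E = row C − 1·row D = (9, 5, −11)   [check: 5·279 − 11·126 = 9]
  18 = 2·9 + 0   → remainder 0, stop. gcd = 9 (last nonzero row E).
So gcd(279, 126) = 9, with Bézout identity 5·279 − 11·126 = 9. Containment (⊇): the Bézout identity exhibits 9 as an element of (279, 126), giving (9) ⊆ (279, 126). Containment (⊆): since 9 | 279 and 9 | 126 (279 = 9·31, 126 = 9·14), every Z-linear combination of 279 and 126 is divisible by 9, so (279, 126) ⊆ (9). Therefore (279, 126) = (9), d = 9.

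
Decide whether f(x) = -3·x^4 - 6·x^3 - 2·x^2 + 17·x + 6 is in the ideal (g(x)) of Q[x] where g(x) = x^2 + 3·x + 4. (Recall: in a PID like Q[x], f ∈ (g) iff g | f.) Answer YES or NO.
NO

In Q[x] the ideal (g) consists of all multiples of g, so f ∈ (g) iff g | f, i.e. iff the remainder of f on division by g is 0. Divide f by g (g is monic, so eliminate the leading term of the running remainder at each step):
  leading term -3·x^4: subtract (-3·x^2)·g(x) = -3·x^4 - 9·x^3 - 12·x^2, leaving 3·x^3 + 10·x^2 + 17·x + 6
  leading term 3·x^3: subtract (3·x)·g(x) = 3·x^3 + 9·x^2 + 12·x, leaving x^2 + 5·x + 6
  leading term x^2: subtract (1)·g(x) = x^2 + 3·x + 4, leaving 2·x + 2
The remainder r(x) = 2·x + 2 ≠ 0 (and deg r < deg g), so g ∤ f, i.e. f ∉ (g).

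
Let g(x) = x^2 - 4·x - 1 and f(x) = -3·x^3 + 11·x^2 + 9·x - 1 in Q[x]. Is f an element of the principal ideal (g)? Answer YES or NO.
In Q[x] the ideal (g) consists of all multiples of g, so f ∈ (g) iff g | f, i.e. iff the remainder of f on division by g is 0. Divide f by g (g is monic, so eliminate the leading term of the running remainder at each step):
  leading term -3·x^3: subtract (-3·x)·g(x) = -3·x^3 + 12·x^2 + 3·x, leaving -x^2 + 6·x - 1
  leading term -x^2: subtract (-1)·g(x) = -x^2 + 4·x + 1, leaving 2·x - 2
The remainder r(x) = 2·x - 2 ≠ 0 (and deg r < deg g), so g ∤ f, i.e. f ∉ (g).

Final answer: NO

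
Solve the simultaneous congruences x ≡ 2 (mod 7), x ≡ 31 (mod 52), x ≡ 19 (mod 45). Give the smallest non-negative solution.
The moduli 7, 52, 45 are pairwise coprime, so by the CRT there is a unique solution mod 7·52·45 = 16380.
Solve by successive substitution. Start with x ≡ 2 (mod 7).
  Combine with x ≡ 31 (mod 52): write x = 2 + 7·t and require 2 + 7·t ≡ 31 (mod 52), i.e. 7·t ≡ 31 − 2 ≡ 29 (mod 52). Since 7^(−1) ≡ 15 (mod 52), t ≡ 15·29 ≡ 19 (mod 52). So x ≡ 2 + 7·19 = 135 (mod 364).
  Combine with x ≡ 19 (mod 45): write x = 135 + 364·t and require 135 + 364·t ≡ 19 (mod 45), i.e. 364·t ≡ 19 − 135 ≡ 19 (mod 45). Since 364^(−1) ≡ 34 (mod 45) (364 ≡ 4 (mod 45)), t ≡ 34·19 ≡ 16 (mod 45). So x ≡ 135 + 364·16 = 5959 (mod 16380).
Unique solution in [0, 16380): x = 5959.

Final answer: x ≡ 5959 (mod 16380); the representative in [0, 16380) is 5959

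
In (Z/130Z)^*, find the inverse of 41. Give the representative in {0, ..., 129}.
41^(−1) ≡ 111 (mod 130)

Apply the extended Euclidean algorithm to (130, 41), tracking rows (r, s, t) with s·130 + t·41 = r. Each division r_prev = q·r_cur + r_new produces the new row as (previous row) − q·(current row):
  row A: (130, 1, 0)   [1·130 + 0·41 = 130]
  row B: (41, 0, 1)   [0·130 + 1·41 = 41]
  130 = 3·41 + 7   → row C = row A − 3·row B = (7, 1, −3)   [check: 1·130 − 3·41 = 7]
  41 = 5·7 + 6   → row D = row B − 5·row C = (6, −5, 16)   [check: −5·130 + 16·41 = 6]
  7 = 1·6 + 1   → row E = row C − 1·row D = (1, 6, −19)   [check: 6·130 − 19·41 = 1]
  6 = 6·1 + 0   → remainder 0, stop. gcd = 1 (last nonzero row E).
The gcd is 1, so 41 is invertible mod 130. The last nonzero row gives 6·130 − 19·41 = 1, so t = −19. So 41^(−1) ≡ −19 ≡ 111 (mod 130). Verify: 41 · 111 = 4551 ≡ 1 (mod 130). ✓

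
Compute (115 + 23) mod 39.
Reduce the summands first: 115 ≡ 37 (mod 39), so 115 + 23 ≡ 37 + 23 (mod 39). 37 + 23 = 60; 60 = 1·39 + 21, so (115 + 23) mod 39 = 21.

Final answer: 21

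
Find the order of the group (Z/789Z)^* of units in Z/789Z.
(Z/789Z)^* consists of the classes a with gcd(a, 789) = 1, so its order is φ(789). φ is multiplicative, with φ(p^e) = p^e − p^(e−1). Factorise 789 = 3 · 263. Then
  φ(789) = (3 − 1) · (263 − 1) = 2 · 262 = 524.
Thus |(Z/789Z)^*| = 524.

Final answer: |(Z/789Z)^*| = 524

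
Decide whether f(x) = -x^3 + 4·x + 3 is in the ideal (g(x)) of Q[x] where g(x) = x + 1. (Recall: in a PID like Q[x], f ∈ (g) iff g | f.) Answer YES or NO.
YES

In Q[x] the ideal (g) consists of all multiples of g, so f ∈ (g) iff g | f, i.e. iff the remainder of f on division by g is 0. Divide f by g (g is monic, so eliminate the leading term of the running remainder at each step):
  leading term -x^3: subtract (-x^2)·g(x) = -x^3 - x^2, leaving x^2 + 4·x + 3
  leading term x^2: subtract (x)·g(x) = x^2 + x, leaving 3·x + 3
  leading term 3·x: subtract (3)·g(x) = 3·x + 3, leaving 0
The remainder is 0, so f(x) = g(x) · h(x) with h(x) = -x^2 + x + 3. Hence g | f, i.e. f ∈ (g).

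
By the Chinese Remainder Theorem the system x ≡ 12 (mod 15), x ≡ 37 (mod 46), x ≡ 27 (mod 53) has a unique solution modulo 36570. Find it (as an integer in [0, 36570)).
x ≡ 17517 (mod 36570); the representative in [0, 36570) is 17517

The moduli 15, 46, 53 are pairwise coprime, so by the CRT there is a unique solution mod 15·46·53 = 36570.
Solve by successive substitution. Start with x ≡ 12 (mod 15).
  Combine with x ≡ 37 (mod 46): write x = 12 + 15·t and require 12 + 15·t ≡ 37 (mod 46), i.e. 15·t ≡ 37 − 12 ≡ 25 (mod 46). Since 15^(−1) ≡ 43 (mod 46), t ≡ 43·25 ≡ 17 (mod 46). So x ≡ 12 + 15·17 = 267 (mod 690).
  Combine with x ≡ 27 (mod 53): write x = 267 + 690·t and require 267 + 690·t ≡ 27 (mod 53), i.e. 690·t ≡ 27 − 267 ≡ 25 (mod 53). Since 690^(−1) ≡ 1 (mod 53) (690 ≡ 1 (mod 53)), t ≡ 1·25 ≡ 25 (mod 53). So x ≡ 267 + 690·25 = 17517 (mod 36570).
Unique solution in [0, 36570): x = 17517.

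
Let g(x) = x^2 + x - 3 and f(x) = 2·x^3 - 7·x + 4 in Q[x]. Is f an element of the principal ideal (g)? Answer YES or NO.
In Q[x] the ideal (g) consists of all multiples of g, so f ∈ (g) iff g | f, i.e. iff the remainder of f on division by g is 0. Divide f by g (g is monic, so eliminate the leading term of the running remainder at each step):
  leading term 2·x^3: subtract (2·x)·g(x) = 2·x^3 + 2·x^2 - 6·x, leaving -2·x^2 - x + 4
  leading term -2·x^2: subtract (-2)·g(x) = -2·x^2 - 2·x + 6, leaving x - 2
The remainder r(x) = x - 2 ≠ 0 (and deg r < deg g), so g ∤ f, i.e. f ∉ (g).

Final answer: NO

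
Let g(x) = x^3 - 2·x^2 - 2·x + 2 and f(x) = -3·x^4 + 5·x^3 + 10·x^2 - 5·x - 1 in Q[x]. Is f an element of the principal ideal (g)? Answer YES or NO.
In Q[x] the ideal (g) consists of all multiples of g, so f ∈ (g) iff g | f, i.e. iff the remainder of f on division by g is 0. Divide f by g (g is monic, so eliminate the leading term of the running remainder at each step):
  leading term -3·x^4: subtract (-3·x)·g(x) = -3·x^4 + 6·x^3 + 6·x^2 - 6·x, leaving -x^3 + 4·x^2 + x - 1
  leading term -x^3: subtract (-1)·g(x) = -x^3 + 2·x^2 + 2·x - 2, leaving 2·x^2 - x + 1
The remainder r(x) = 2·x^2 - x + 1 ≠ 0 (and deg r < deg g), so g ∤ f, i.e. f ∉ (g).

Final answer: NO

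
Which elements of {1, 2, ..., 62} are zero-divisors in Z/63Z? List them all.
An element a ∈ Z/63Z (with a ≠ 0) is a zero-divisor iff gcd(a, 63) > 1 (because a is a unit precisely when gcd(a, n) = 1, and in Z/nZ every nonzero, non-unit element is a zero-divisor). Scan a = 1, ..., 62 and keep those with gcd(a, 63) > 1:
  gcd(3, 63) = 3, gcd(6, 63) = 3, gcd(7, 63) = 7, gcd(9, 63) = 9, gcd(12, 63) = 3, gcd(14, 63) = 7, gcd(15, 63) = 3, gcd(18, 63) = 9, gcd(21, 63) = 21, gcd(24, 63) = 3, gcd(27, 63) = 9, gcd(28, 63) = 7, gcd(30, 63) = 3, gcd(33, 63) = 3, gcd(35, 63) = 7, gcd(36, 63) = 9, gcd(39, 63) = 3, gcd(42, 63) = 21, gcd(45, 63) = 9, gcd(48, 63) = 3, gcd(49, 63) = 7, gcd(51, 63) = 3, gcd(54, 63) = 9, gcd(56, 63) = 7, gcd(57, 63) = 3, gcd(60, 63) = 3.
All other a ∈ {1, ..., 62} have gcd(a, 63) = 1 and are units. So the nonzero zero-divisors are exactly the 26 values of a appearing in this scan.

Final answer: nonzero zero-divisors of Z/63Z = {3, 6, 7, 9, 12, 14, 15, 18, 21, 24, 27, 28, 30, 33, 35, 36, 39, 42, 45, 48, 49, 51, 54, 56, 57, 60}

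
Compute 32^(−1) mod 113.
Apply the extended Euclidean algorithm to (113, 32), tracking rows (r, s, t) with s·113 + t·32 = r. Each division r_prev = q·r_cur + r_new produces the new row as (previous row) − q·(current row):
  row A: (113, 1, 0)   [1·113 + 0·32 = 113]
  row B: (32, 0, 1)   [0·113 + 1·32 = 32]
  113 = 3·32 + 17   → row C = row A − 3·row B = (17, 1, −3)   [check: 1·113 − 3·32 = 17]
  32 = 1·17 + 15   → row D = row B − 1·row C = (15, −1, 4)   [check: −1·113 + 4·32 = 15]
  17 = 1·15 + 2   → row E = row C − 1·row D = (2, 2, −7)   [check: 2·113 − 7·32 = 2]
  15 = 7·2 + 1   → row F = row D − 7·row E = (1, −15, 53)   [check: −15·113 + 53·32 = 1]
  2 = 2·1 + 0   → remainder 0, stop. gcd = 1 (last nonzero row F).
The gcd is 1, so 32 is invertible mod 113. The last nonzero row gives −15·113 + 53·32 = 1, so t = 53. So 32^(−1) ≡ 53 (mod 113). Verify: 32 · 53 = 1696 ≡ 1 (mod 113). ✓

Final answer: 32^(−1) ≡ 53 (mod 113)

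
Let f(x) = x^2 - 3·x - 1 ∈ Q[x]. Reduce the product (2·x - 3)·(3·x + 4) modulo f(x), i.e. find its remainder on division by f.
a · b ≡ 17·x - 6 (mod f(x))

First multiply in Q[x] without reducing: a · b = 6·x^2 - x - 12. Now divide by f(x) = x^2 - 3·x - 1, eliminating the leading term at each step:
  leading term 6·x^2: subtract (6)·f(x) = 6·x^2 - 18·x - 6, leaving 17·x - 6
The degree is now < 2, so this is the remainder. Hence a · b ≡ 17·x - 6 in Q[x]/(f).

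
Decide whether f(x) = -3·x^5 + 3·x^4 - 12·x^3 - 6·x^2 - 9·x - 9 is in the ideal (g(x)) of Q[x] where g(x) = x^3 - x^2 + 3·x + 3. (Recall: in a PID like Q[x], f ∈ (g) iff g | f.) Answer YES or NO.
In Q[x] the ideal (g) consists of all multiples of g, so f ∈ (g) iff g | f, i.e. iff the remainder of f on division by g is 0. Divide f by g (g is monic, so eliminate the leading term of the running remainder at each step):
  leading term -3·x^5: subtract (-3·x^2)·g(x) = -3·x^5 + 3·x^4 - 9·x^3 - 9·x^2, leaving -3·x^3 + 3·x^2 - 9·x - 9
  leading term -3·x^3: subtract (-3)·g(x) = -3·x^3 + 3·x^2 - 9·x - 9, leaving 0
The remainder is 0, so f(x) = g(x) · h(x) with h(x) = -3·x^2 - 3. Hence g | f, i.e. f ∈ (g).

Final answer: YES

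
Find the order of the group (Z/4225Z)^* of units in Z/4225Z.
|(Z/4225Z)^*| = 3120

(Z/4225Z)^* consists of the classes a with gcd(a, 4225) = 1, so its order is φ(4225). φ is multiplicative, with φ(p^e) = p^e − p^(e−1). Factorise 4225 = 5^2 · 13^2. Then
  φ(4225) = (5^2 − 5^1) · (13^2 − 13^1) = 20 · 156 = 3120.
Thus |(Z/4225Z)^*| = 3120.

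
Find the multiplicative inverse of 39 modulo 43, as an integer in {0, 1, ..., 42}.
Apply the extended Euclidean algorithm to (43, 39), tracking rows (r, s, t) with s·43 + t·39 = r. Each division r_prev = q·r_cur + r_new produces the new row as (previous row) − q·(current row):
  row A: (43, 1, 0)   [1·43 + 0·39 = 43]
  row B: (39, 0, 1)   [0·43 + 1·39 = 39]
  43 = 1·39 + 4   → row C = row A − 1·row B = (4, 1, −1)   [check: 1·43 − 1·39 = 4]
  39 = 9·4 + 3   → row D = row B − 9·row C = (3, −9, 10)   [check: −9·43 + 10·39 = 3]
  4 = 1·3 + 1   → row E = row C − 1·row D = (1, 10, −11)   [check: 10·43 − 11·39 = 1]
  3 = 3·1 + 0   → remainder 0, stop. gcd = 1 (last nonzero row E).
The gcd is 1, so 39 is invertible mod 43. The last nonzero row gives 10·43 − 11·39 = 1, so t = −11. So 39^(−1) ≡ −11 ≡ 32 (mod 43). Verify: 39 · 32 = 1248 ≡ 1 (mod 43). ✓

Final answer: 39^(−1) ≡ 32 (mod 43)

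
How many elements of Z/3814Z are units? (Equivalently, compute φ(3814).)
An element a ∈ Z/3814Z is a unit iff gcd(a, 3814) = 1, so the number of units is φ(3814). φ is multiplicative, with φ(p^e) = p^e − p^(e−1). Factorise 3814 = 2 · 1907. Then
  φ(3814) = (2 − 1) · (1907 − 1) = 1 · 1906 = 1906.

Final answer: Z/3814Z has φ(3814) = 1906 units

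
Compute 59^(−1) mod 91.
59^(−1) ≡ 54 (mod 91)

Apply the extended Euclidean algorithm to (91, 59), tracking rows (r, s, t) with s·91 + t·59 = r. Each division r_prev = q·r_cur + r_new produces the new row as (previous row) − q·(current row):
  row A: (91, 1, 0)   [1·91 + 0·59 = 91]
  row B: (59, 0, 1)   [0·91 + 1·59 = 59]
  91 = 1·59 + 32   → row C = row A − 1·row B = (32, 1, −1)   [check: 1·91 − 1·59 = 32]
  59 = 1·32 + 27   → row D = row B − 1·row C = (27, −1, 2)   [check: −1·91 + 2·59 = 27]
  32 = 1·27 + 5   → row E = row C − 1·row D = (5, 2, −3)   [check: 2·91 − 3·59 = 5]
  27 = 5·5 + 2   → row F = row D − 5·row E = (2, −11, 17)   [check: −11·91 + 17·59 = 2]
  5 = 2·2 + 1   → row G = row E − 2·row F = (1, 24, −37)   [check: 24·91 − 37·59 = 1]
  2 = 2·1 + 0   → remainder 0, stop. gcd = 1 (last nonzero row G).
The gcd is 1, so 59 is invertible mod 91. The last nonzero row gives 24·91 − 37·59 = 1, so t = −37. So 59^(−1) ≡ −37 ≡ 54 (mod 91). Verify: 59 · 54 = 3186 ≡ 1 (mod 91). ✓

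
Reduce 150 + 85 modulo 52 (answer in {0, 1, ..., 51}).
Reduce the summands first: 150 ≡ 46, 85 ≡ 33 (mod 52), so 150 + 85 ≡ 46 + 33 (mod 52). 46 + 33 = 79; 79 = 1·52 + 27, so (150 + 85) mod 52 = 27.

Final answer: 27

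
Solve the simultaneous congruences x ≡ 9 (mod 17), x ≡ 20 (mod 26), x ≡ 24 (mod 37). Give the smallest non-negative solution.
The moduli 17, 26, 37 are pairwise coprime, so by the CRT there is a unique solution mod 17·26·37 = 16354.
Solve by successive substitution. Start with x ≡ 9 (mod 17).
  Combine with x ≡ 20 (mod 26): write x = 9 + 17·t and require 9 + 17·t ≡ 20 (mod 26), i.e. 17·t ≡ 20 − 9 ≡ 11 (mod 26). Since 17^(−1) ≡ 23 (mod 26), t ≡ 23·11 ≡ 19 (mod 26). So x ≡ 9 + 17·19 = 332 (mod 442).
  Combine with x ≡ 24 (mod 37): write x = 332 + 442·t and require 332 + 442·t ≡ 24 (mod 37), i.e. 442·t ≡ 24 − 332 ≡ 25 (mod 37). Since 442^(−1) ≡ 18 (mod 37) (442 ≡ 35 (mod 37)), t ≡ 18·25 ≡ 6 (mod 37). So x ≡ 332 + 442·6 = 2984 (mod 16354).
Unique solution in [0, 16354): x = 2984.

Final answer: x ≡ 2984 (mod 16354); the representative in [0, 16354) is 2984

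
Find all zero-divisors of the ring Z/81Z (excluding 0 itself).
nonzero zero-divisors of Z/81Z = {3, 6, 9, 12, 15, 18, 21, 24, 27, 30, 33, 36, 39, 42, 45, 48, 51, 54, 57, 60, 63, 66, 69, 72, 75, 78}

An element a ∈ Z/81Z (with a ≠ 0) is a zero-divisor iff gcd(a, 81) > 1 (because a is a unit precisely when gcd(a, n) = 1, and in Z/nZ every nonzero, non-unit element is a zero-divisor). Scan a = 1, ..., 80 and keep those with gcd(a, 81) > 1:
  gcd(3, 81) = 3, gcd(6, 81) = 3, gcd(9, 81) = 9, gcd(12, 81) = 3, gcd(15, 81) = 3, gcd(18, 81) = 9, gcd(21, 81) = 3, gcd(24, 81) = 3, gcd(27, 81) = 27, gcd(30, 81) = 3, gcd(33, 81) = 3, gcd(36, 81) = 9, gcd(39, 81) = 3, gcd(42, 81) = 3, gcd(45, 81) = 9, gcd(48, 81) = 3, gcd(51, 81) = 3, gcd(54, 81) = 27, gcd(57, 81) = 3, gcd(60, 81) = 3, gcd(63, 81) = 9, gcd(66, 81) = 3, gcd(69, 81) = 3, gcd(72, 81) = 9, gcd(75, 81) = 3, gcd(78, 81) = 3.
All other a ∈ {1, ..., 80} have gcd(a, 81) = 1 and are units. So the nonzero zero-divisors are exactly the 26 values of a appearing in this scan.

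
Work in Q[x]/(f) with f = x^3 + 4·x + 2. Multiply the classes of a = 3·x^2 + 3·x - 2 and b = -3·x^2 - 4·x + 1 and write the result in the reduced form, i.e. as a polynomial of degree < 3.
First multiply in Q[x] without reducing: a · b = -9·x^4 - 21·x^3 - 3·x^2 + 11·x - 2. Now divide by f(x) = x^3 + 4·x + 2, eliminating the leading term at each step:
  leading term -9·x^4: subtract (-9·x)·f(x) = -9·x^4 - 36·x^2 - 18·x, leaving -21·x^3 + 33·x^2 + 29·x - 2
  leading term -21·x^3: subtract (-21)·f(x) = -21·x^3 - 84·x - 42, leaving 33·x^2 + 113·x + 40
The degree is now < 3, so this is the remainder. Hence a · b ≡ 33·x^2 + 113·x + 40 in Q[x]/(f).

Final answer: a · b ≡ 33·x^2 + 113·x + 40 (mod f(x))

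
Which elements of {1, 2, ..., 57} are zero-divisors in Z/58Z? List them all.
nonzero zero-divisors of Z/58Z = {2, 4, 6, 8, 10, 12, 14, 16, 18, 20, 22, 24, 26, 28, 29, 30, 32, 34, 36, 38, 40, 42, 44, 46, 48, 50, 52, 54, 56}

An element a ∈ Z/58Z (with a ≠ 0) is a zero-divisor iff gcd(a, 58) > 1 (because a is a unit precisely when gcd(a, n) = 1, and in Z/nZ every nonzero, non-unit element is a zero-divisor). Scan a = 1, ..., 57 and keep those with gcd(a, 58) > 1:
  gcd(2, 58) = 2, gcd(4, 58) = 2, gcd(6, 58) = 2, gcd(8, 58) = 2, gcd(10, 58) = 2, gcd(12, 58) = 2, gcd(14, 58) = 2, gcd(16, 58) = 2, gcd(18, 58) = 2, gcd(20, 58) = 2, gcd(22, 58) = 2, gcd(24, 58) = 2, gcd(26, 58) = 2, gcd(28, 58) = 2, gcd(29, 58) = 29, gcd(30, 58) = 2, gcd(32, 58) = 2, gcd(34, 58) = 2, gcd(36, 58) = 2, gcd(38, 58) = 2, gcd(40, 58) = 2, gcd(42, 58) = 2, gcd(44, 58) = 2, gcd(46, 58) = 2, gcd(48, 58) = 2, gcd(50, 58) = 2, gcd(52, 58) = 2, gcd(54, 58) = 2, gcd(56, 58) = 2.
All other a ∈ {1, ..., 57} have gcd(a, 58) = 1 and are units. So the nonzero zero-divisors are exactly the 29 values of a appearing in this scan.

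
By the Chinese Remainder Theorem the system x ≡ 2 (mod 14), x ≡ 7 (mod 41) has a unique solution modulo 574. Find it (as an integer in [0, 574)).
The moduli 14, 41 are pairwise coprime, so by the CRT there is a unique solution mod 14·41 = 574.
Solve by successive substitution. Start with x ≡ 2 (mod 14).
  Combine with x ≡ 7 (mod 41): write x = 2 + 14·t and require 2 + 14·t ≡ 7 (mod 41), i.e. 14·t ≡ 7 − 2 ≡ 5 (mod 41). Since 14^(−1) ≡ 3 (mod 41), t ≡ 3·5 ≡ 15 (mod 41). So x ≡ 2 + 14·15 = 212 (mod 574).
Unique solution in [0, 574): x = 212.

Final answer: x ≡ 212 (mod 574); the representative in [0, 574) is 212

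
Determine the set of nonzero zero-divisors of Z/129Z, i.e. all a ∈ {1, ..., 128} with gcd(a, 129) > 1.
An element a ∈ Z/129Z (with a ≠ 0) is a zero-divisor iff gcd(a, 129) > 1 (because a is a unit precisely when gcd(a, n) = 1, and in Z/nZ every nonzero, non-unit element is a zero-divisor). Scan a = 1, ..., 128 and keep those with gcd(a, 129) > 1:
  gcd(3, 129) = 3, gcd(6, 129) = 3, gcd(9, 129) = 3, gcd(12, 129) = 3, gcd(15, 129) = 3, gcd(18, 129) = 3, gcd(21, 129) = 3, gcd(24, 129) = 3, gcd(27, 129) = 3, gcd(30, 129) = 3, gcd(33, 129) = 3, gcd(36, 129) = 3, gcd(39, 129) = 3, gcd(42, 129) = 3, gcd(43, 129) = 43, gcd(45, 129) = 3, gcd(48, 129) = 3, gcd(51, 129) = 3, gcd(54, 129) = 3, gcd(57, 129) = 3, gcd(60, 129) = 3, gcd(63, 129) = 3, gcd(66, 129) = 3, gcd(69, 129) = 3, gcd(72, 129) = 3, gcd(75, 129) = 3, gcd(78, 129) = 3, gcd(81, 129) = 3, gcd(84, 129) = 3, gcd(86, 129) = 43, gcd(87, 129) = 3, gcd(90, 129) = 3, gcd(93, 129) = 3, gcd(96, 129) = 3, gcd(99, 129) = 3, gcd(102, 129) = 3, gcd(105, 129) = 3, gcd(108, 129) = 3, gcd(111, 129) = 3, gcd(114, 129) = 3, gcd(117, 129) = 3, gcd(120, 129) = 3, gcd(123, 129) = 3, gcd(126, 129) = 3.
All other a ∈ {1, ..., 128} have gcd(a, 129) = 1 and are units. So the nonzero zero-divisors are exactly the 44 values of a appearing in this scan.

Final answer: nonzero zero-divisors of Z/129Z = {3, 6, 9, 12, 15, 18, 21, 24, 27, 30, 33, 36, 39, 42, 43, 45, 48, 51, 54, 57, 60, 63, 66, 69, 72, 75, 78, 81, 84, 86, 87, 90, 93, 96, 99, 102, 105, 108, 111, 114, 117, 120, 123, 126}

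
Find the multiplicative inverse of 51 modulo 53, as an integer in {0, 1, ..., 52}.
51^(−1) ≡ 26 (mod 53)

Apply the extended Euclidean algorithm to (53, 51), tracking rows (r, s, t) with s·53 + t·51 = r. Each division r_prev = q·r_cur + r_new produces the new row as (previous row) − q·(current row):
  row A: (53, 1, 0)   [1·53 + 0·51 = 53]
  row B: (51, 0, 1)   [0·53 + 1·51 = 51]
  53 = 1·51 + 2   → row C = row A − 1·row B = (2, 1, −1)   [check: 1·53 − 1·51 = 2]
  51 = 25·2 + 1   → row D = row B − 25·row C = (1, −25, 26)   [check: −25·53 + 26·51 = 1]
  2 = 2·1 + 0   → remainder 0, stop. gcd = 1 (last nonzero row D).
The gcd is 1, so 51 is invertible mod 53. The last nonzero row gives −25·53 + 26·51 = 1, so t = 26. So 51^(−1) ≡ 26 (mod 53). Verify: 51 · 26 = 1326 ≡ 1 (mod 53). ✓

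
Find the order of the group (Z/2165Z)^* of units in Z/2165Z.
|(Z/2165Z)^*| = 1728

(Z/2165Z)^* consists of the classes a with gcd(a, 2165) = 1, so its order is φ(2165). φ is multiplicative, with φ(p^e) = p^e − p^(e−1). Factorise 2165 = 5 · 433. Then
  φ(2165) = (5 − 1) · (433 − 1) = 4 · 432 = 1728.
Thus |(Z/2165Z)^*| = 1728.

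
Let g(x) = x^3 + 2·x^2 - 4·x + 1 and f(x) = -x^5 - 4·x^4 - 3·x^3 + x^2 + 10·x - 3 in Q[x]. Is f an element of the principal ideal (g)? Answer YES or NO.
YES

In Q[x] the ideal (g) consists of all multiples of g, so f ∈ (g) iff g | f, i.e. iff the remainder of f on division by g is 0. Divide f by g (g is monic, so eliminate the leading term of the running remainder at each step):
  leading term -x^5: subtract (-x^2)·g(x) = -x^5 - 2·x^4 + 4·x^3 - x^2, leaving -2·x^4 - 7·x^3 + 2·x^2 + 10·x - 3
  leading term -2·x^4: subtract (-2·x)·g(x) = -2·x^4 - 4·x^3 + 8·x^2 - 2·x, leaving -3·x^3 - 6·x^2 + 12·x - 3
  leading term -3·x^3: subtract (-3)·g(x) = -3·x^3 - 6·x^2 + 12·x - 3, leaving 0
The remainder is 0, so f(x) = g(x) · h(x) with h(x) = -x^2 - 2·x - 3. Hence g | f, i.e. f ∈ (g).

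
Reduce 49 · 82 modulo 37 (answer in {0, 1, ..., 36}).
22

Reduce the factors first: 49 ≡ 12, 82 ≡ 8 (mod 37), so 49 · 82 ≡ 12 · 8 (mod 37). 12 · 8 = 96. Dividing by 37: 96 = 2·37 + 22. So (49 · 82) mod 37 = 22.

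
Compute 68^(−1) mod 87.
Apply the extended Euclidean algorithm to (87, 68), tracking rows (r, s, t) with s·87 + t·68 = r. Each division r_prev = q·r_cur + r_new produces the new row as (previous row) − q·(current row):
  row A: (87, 1, 0)   [1·87 + 0·68 = 87]
  row B: (68, 0, 1)   [0·87 + 1·68 = 68]
  87 = 1·68 + 19   → row C = row A − 1·row B = (19, 1, −1)   [check: 1·87 − 1·68 = 19]
  68 = 3·19 + 11   → row D = row B − 3·row C = (11, −3, 4)   [check: −3·87 + 4·68 = 11]
  19 = 1·11 + 8   → row E = row C − 1·row D = (8, 4, −5)   [check: 4·87 − 5·68 = 8]
  11 = 1·8 + 3   → row F = row D − 1·row E = (3, −7, 9)   [check: −7·87 + 9·68 = 3]
  8 = 2·3 + 2   → row G = row E − 2·row F = (2, 18, −23)   [check: 18·87 − 23·68 = 2]
  3 = 1·2 + 1   → row H = row F − 1·row G = (1, −25, 32)   [check: −25·87 + 32·68 = 1]
  2 = 2·1 + 0   → remainder 0, stop. gcd = 1 (last nonzero row H).
The gcd is 1, so 68 is invertible mod 87. The last nonzero row gives −25·87 + 32·68 = 1, so t = 32. So 68^(−1) ≡ 32 (mod 87). Verify: 68 · 32 = 2176 ≡ 1 (mod 87). ✓

Final answer: 68^(−1) ≡ 32 (mod 87)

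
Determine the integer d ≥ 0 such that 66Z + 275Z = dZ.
(66, 275) = (11); d = 11

In the PID Z, (a, b) is generated by gcd(a, b). Compute gcd(275, 66) with the extended Euclidean algorithm, tracking rows (r, s, t) with s·275 + t·66 = r:
  row A: (275, 1, 0)   [1·275 + 0·66 = 275]
  row B: (66, 0, 1)   [0·275 + 1·66 = 66]
  275 = 4·66 + 11   → row C = row A − 4·row B = (11, 1, −4)   [check: 1·275 − 4·66 = 11]
  66 = 6·11 + 0   → remainder 0, stop. gcd = 11 (last nonzero row C).
So gcd(66, 275) = 11, with Bézout identity 1·275 − 4·66 = 11. Containment (⊇): the Bézout identity exhibits 11 as an element of (66, 275), giving (11) ⊆ (66, 275). Containment (⊆): since 11 | 66 and 11 | 275 (66 = 11·6, 275 = 11·25), every Z-linear combination of 66 and 275 is divisible by 11, so (66, 275) ⊆ (11). Therefore (66, 275) = (11), d = 11.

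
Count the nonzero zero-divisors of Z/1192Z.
In Z/1192Z each nonzero element is either a unit (gcd with 1192 is 1) or a zero-divisor (gcd > 1). The number of units is φ(1192): factorise 1192 = 2^3 · 149, so φ(1192) = (2^3 − 2^2) · (149 − 1) = 4 · 148 = 592. The nonzero elements number 1192 − 1 = 1191. Hence the nonzero zero-divisors number 1191 − 592 = 599.

Final answer: Z/1192Z has 599 nonzero zero-divisors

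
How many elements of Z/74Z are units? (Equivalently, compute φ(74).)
An element a ∈ Z/74Z is a unit iff gcd(a, 74) = 1, so the number of units is φ(74). φ is multiplicative, with φ(p^e) = p^e − p^(e−1). Factorise 74 = 2 · 37. Then
  φ(74) = (2 − 1) · (37 − 1) = 1 · 36 = 36.

Final answer: Z/74Z has φ(74) = 36 units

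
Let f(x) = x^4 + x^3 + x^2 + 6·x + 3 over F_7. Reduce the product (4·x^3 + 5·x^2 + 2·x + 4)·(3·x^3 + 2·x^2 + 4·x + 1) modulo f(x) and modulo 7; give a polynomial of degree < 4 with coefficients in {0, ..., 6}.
Multiply as integer polynomials: a · b = 12·x^6 + 23·x^5 + 32·x^4 + 40·x^3 + 21·x^2 + 18·x + 4. Reducing coefficients mod 7: a · b ≡ 5·x^6 + 2·x^5 + 4·x^4 + 5·x^3 + 4·x + 4. Now divide by f(x) = x^4 + x^3 + x^2 + 6·x + 3 in F_7[x], eliminating the leading term at each step:
  leading term 5·x^6: subtract (5·x^2)·f(x) = 5·x^6 + 5·x^5 + 5·x^4 + 2·x^3 + x^2, leaving 4·x^5 + 6·x^4 + 3·x^3 + 6·x^2 + 4·x + 4 (coefficients mod 7)
  leading term 4·x^5: subtract (4·x)·f(x) = 4·x^5 + 4·x^4 + 4·x^3 + 3·x^2 + 5·x, leaving 2·x^4 + 6·x^3 + 3·x^2 + 6·x + 4 (coefficients mod 7)
  leading term 2·x^4: subtract (2)·f(x) = 2·x^4 + 2·x^3 + 2·x^2 + 5·x + 6, leaving 4·x^3 + x^2 + x + 5 (coefficients mod 7)
The degree is now < 4, so this is the remainder. Hence a · b ≡ 4·x^3 + x^2 + x + 5 in F_7[x]/(f).

Final answer: a · b ≡ 4·x^3 + x^2 + x + 5 (mod f(x))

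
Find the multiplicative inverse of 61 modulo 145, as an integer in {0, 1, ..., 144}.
61^(−1) ≡ 126 (mod 145)

Apply the extended Euclidean algorithm to (145, 61), tracking rows (r, s, t) with s·145 + t·61 = r. Each division r_prev = q·r_cur + r_new produces the new row as (previous row) − q·(current row):
  row A: (145, 1, 0)   [1·145 + 0·61 = 145]
  row B: (61, 0, 1)   [0·145 + 1·61 = 61]
  145 = 2·61 + 23   → row C = row A − 2·row B = (23, 1, −2)   [check: 1·145 − 2·61 = 23]
  61 = 2·23 + 15   → row D = row B − 2·row C = (15, −2, 5)   [check: −2·145 + 5·61 = 15]
  23 = 1·15 + 8   → row E = row C − 1·row D = (8, 3, −7)   [check: 3·145 − 7·61 = 8]
  15 = 1·8 + 7   → row F = row D − 1·row E = (7, −5, 12)   [check: −5·145 + 12·61 = 7]
  8 = 1·7 + 1   → row G = row E − 1·row F = (1, 8, −19)   [check: 8·145 − 19·61 = 1]
  7 = 7·1 + 0   → remainder 0, stop. gcd = 1 (last nonzero row G).
The gcd is 1, so 61 is invertible mod 145. The last nonzero row gives 8·145 − 19·61 = 1, so t = −19. So 61^(−1) ≡ −19 ≡ 126 (mod 145). Verify: 61 · 126 = 7686 ≡ 1 (mod 145). ✓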